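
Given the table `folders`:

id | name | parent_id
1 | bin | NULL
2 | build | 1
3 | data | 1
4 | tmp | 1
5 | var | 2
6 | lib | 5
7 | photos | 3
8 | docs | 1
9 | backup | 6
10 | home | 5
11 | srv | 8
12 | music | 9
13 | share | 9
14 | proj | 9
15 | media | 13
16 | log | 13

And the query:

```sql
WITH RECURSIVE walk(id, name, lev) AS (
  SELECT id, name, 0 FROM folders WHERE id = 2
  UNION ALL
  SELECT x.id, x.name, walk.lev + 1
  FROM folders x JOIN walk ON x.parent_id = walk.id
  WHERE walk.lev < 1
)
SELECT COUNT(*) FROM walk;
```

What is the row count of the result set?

2

Base: id=2 (build) at lev 0.
Iteration 1: rows with parent_id in {2} -> var (id 5, lev 1).
Iteration 2: lev < 1 fails for all current rows; recursion stops.
Total rows emitted: 2.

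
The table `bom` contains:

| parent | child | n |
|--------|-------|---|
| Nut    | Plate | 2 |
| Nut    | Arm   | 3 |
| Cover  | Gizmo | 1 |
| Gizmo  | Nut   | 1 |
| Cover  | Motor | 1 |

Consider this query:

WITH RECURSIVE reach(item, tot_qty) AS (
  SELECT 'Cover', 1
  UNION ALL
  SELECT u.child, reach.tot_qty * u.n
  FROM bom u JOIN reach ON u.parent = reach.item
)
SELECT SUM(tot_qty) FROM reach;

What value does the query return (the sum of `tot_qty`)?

Base: (Cover, tot_qty=1).
Iteration 1: components of {Cover} -> Gizmo = 1*1 = 1, Motor = 1*1 = 1.
Iteration 2: components of {Gizmo,Motor} -> Nut = 1*1 = 1.
Iteration 3: components of {Nut} -> Arm = 1*3 = 3, Plate = 1*2 = 2.
Iteration 4: no further components; recursion stops.
SUM(tot_qty) = 1 + 1 + 1 + 1 + 2 + 3 = 9.

9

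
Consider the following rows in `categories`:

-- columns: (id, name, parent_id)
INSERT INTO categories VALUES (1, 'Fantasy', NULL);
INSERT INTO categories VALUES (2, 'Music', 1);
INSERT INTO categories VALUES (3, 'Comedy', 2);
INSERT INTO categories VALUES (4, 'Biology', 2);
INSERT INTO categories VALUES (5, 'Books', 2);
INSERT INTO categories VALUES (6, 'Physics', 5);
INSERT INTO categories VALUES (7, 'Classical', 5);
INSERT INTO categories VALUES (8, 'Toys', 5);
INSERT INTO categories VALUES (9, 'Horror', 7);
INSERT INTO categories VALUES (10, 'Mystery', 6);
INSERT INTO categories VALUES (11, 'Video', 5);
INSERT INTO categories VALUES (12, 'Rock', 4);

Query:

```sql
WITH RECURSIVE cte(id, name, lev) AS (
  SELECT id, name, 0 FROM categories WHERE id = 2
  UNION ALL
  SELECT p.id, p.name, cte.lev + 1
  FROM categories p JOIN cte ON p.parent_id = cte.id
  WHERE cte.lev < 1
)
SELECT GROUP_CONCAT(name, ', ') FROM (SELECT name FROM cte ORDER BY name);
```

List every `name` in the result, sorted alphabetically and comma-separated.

Base: id=2 (Music) at lev 0.
Iteration 1: rows with parent_id in {2} -> Comedy (id 3, lev 1), Biology (id 4, lev 1), Books (id 5, lev 1).
Iteration 2: lev < 1 fails for all current rows; recursion stops.

Biology, Books, Comedy, Music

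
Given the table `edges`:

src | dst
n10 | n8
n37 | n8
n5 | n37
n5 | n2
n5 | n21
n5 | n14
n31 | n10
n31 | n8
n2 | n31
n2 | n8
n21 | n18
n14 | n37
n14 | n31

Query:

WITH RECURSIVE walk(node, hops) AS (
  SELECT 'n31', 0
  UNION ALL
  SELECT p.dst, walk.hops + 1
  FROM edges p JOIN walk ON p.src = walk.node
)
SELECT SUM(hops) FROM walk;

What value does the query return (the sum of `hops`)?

Base: (n31, hops=0).
Iteration 1: edges from {n31} -> (n10, hops=1), (n8, hops=1).
Iteration 2: edges from {n10,n8} -> (n8, hops=2).
Iteration 3: no outgoing edges from {n8}; recursion stops.
SUM(hops) = 0 + 1 + 1 + 2 = 4.

4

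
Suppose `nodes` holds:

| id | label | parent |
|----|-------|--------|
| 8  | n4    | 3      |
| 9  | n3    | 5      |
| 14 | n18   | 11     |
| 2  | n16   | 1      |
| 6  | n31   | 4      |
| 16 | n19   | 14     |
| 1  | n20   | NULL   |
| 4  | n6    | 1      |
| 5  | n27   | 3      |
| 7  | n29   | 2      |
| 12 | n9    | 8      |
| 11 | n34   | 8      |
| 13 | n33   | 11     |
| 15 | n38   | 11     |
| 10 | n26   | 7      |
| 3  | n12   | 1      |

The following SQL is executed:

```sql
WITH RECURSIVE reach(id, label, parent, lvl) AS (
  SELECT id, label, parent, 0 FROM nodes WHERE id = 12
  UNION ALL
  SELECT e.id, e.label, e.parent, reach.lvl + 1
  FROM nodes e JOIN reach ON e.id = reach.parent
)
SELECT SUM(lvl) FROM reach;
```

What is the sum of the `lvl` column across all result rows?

6

Base: id=12 (n9), parent=8, lvl 0.
Iteration 1: join on id=8 -> n4 (id 8, parent=3, lvl 1).
Iteration 2: join on id=3 -> n12 (id 3, parent=1, lvl 2).
Iteration 3: join on id=1 -> n20 (id 1, parent=NULL, lvl 3).
Iteration 4: parent is NULL; no match; recursion stops.
SUM(lvl) = 0 + 1 + 2 + 3 = 6.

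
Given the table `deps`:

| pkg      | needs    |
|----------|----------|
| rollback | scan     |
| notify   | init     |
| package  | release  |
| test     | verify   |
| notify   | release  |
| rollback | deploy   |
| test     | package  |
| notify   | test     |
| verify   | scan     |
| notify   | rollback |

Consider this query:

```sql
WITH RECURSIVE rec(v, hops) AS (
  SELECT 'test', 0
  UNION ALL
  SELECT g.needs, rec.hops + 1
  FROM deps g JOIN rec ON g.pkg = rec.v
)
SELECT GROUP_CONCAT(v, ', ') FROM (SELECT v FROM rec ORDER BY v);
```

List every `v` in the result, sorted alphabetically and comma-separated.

Base: (test, hops=0).
Iteration 1: edges from {test} -> (package, hops=1), (verify, hops=1).
Iteration 2: edges from {package,verify} -> (release, hops=2), (scan, hops=2).
Iteration 3: no outgoing edges from {release,scan}; recursion stops.

package, release, scan, test, verify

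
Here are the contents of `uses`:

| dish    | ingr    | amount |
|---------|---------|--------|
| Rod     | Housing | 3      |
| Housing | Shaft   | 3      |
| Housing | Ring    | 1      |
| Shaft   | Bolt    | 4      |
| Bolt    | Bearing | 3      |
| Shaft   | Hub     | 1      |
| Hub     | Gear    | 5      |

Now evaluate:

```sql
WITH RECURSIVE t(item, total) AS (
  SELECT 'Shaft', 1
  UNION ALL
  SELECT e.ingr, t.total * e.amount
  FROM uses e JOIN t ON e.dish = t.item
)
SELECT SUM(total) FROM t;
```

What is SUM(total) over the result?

23

Base: (Shaft, total=1).
Iteration 1: components of {Shaft} -> Bolt = 1*4 = 4, Hub = 1*1 = 1.
Iteration 2: components of {Bolt,Hub} -> Bearing = 4*3 = 12, Gear = 1*5 = 5.
Iteration 3: no further components; recursion stops.
SUM(total) = 1 + 4 + 1 + 12 + 5 = 23.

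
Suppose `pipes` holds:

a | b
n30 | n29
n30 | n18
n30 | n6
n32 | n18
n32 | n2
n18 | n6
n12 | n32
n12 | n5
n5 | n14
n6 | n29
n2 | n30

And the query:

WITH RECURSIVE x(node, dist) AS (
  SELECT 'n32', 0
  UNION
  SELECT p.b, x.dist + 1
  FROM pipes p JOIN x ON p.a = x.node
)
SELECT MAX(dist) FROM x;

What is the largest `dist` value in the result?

5

Base: (n32, dist=0).
Iteration 1: edges from {n32} -> (n18, dist=1), (n2, dist=1).
Iteration 2: edges from {n18,n2} -> (n30, dist=2), (n6, dist=2).
Iteration 3: edges from {n30,n6} -> (n18, dist=3), (n29, dist=3), (n6, dist=3). [UNION drops 1 duplicate row(s)]
Iteration 4: edges from {n18,n29,n6} -> (n29, dist=4), (n6, dist=4).
Iteration 5: edges from {n29,n6} -> (n29, dist=5).
Iteration 6: no outgoing edges from {n29}; recursion stops.
dist values: 0, 1, 1, 2, 2, 3, 3, 3, 4, 4, 5; the maximum is 5.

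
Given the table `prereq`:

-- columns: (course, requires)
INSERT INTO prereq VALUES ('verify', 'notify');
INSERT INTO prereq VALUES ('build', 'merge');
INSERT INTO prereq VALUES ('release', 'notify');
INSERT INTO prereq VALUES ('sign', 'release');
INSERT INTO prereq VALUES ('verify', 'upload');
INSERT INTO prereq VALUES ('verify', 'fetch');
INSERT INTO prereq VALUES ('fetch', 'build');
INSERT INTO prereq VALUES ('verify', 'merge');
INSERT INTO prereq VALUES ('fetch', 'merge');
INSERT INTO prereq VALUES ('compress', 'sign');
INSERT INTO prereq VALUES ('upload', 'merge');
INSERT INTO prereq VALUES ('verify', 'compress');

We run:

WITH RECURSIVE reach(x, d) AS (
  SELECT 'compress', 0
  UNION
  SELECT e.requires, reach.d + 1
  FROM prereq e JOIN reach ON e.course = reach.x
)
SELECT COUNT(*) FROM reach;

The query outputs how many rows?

4

Base: (compress, d=0).
Iteration 1: edges from {compress} -> (sign, d=1).
Iteration 2: edges from {sign} -> (release, d=2).
Iteration 3: edges from {release} -> (notify, d=3).
Iteration 4: no outgoing edges from {notify}; recursion stops.
Total rows emitted: 4.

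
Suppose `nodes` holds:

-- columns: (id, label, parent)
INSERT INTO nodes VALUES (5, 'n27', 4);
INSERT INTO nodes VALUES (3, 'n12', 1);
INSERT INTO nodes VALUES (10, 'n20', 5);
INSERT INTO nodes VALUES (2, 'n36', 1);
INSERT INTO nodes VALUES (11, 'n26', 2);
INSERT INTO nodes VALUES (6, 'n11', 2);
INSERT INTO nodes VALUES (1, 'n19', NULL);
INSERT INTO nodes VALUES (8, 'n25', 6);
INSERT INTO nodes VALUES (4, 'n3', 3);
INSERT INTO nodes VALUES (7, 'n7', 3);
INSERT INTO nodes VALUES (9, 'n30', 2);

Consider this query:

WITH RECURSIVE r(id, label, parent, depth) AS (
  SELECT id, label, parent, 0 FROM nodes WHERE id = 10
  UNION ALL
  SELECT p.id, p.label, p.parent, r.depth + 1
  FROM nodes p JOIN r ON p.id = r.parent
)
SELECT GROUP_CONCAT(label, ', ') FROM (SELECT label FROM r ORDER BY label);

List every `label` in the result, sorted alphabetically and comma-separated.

Base: id=10 (n20), parent=5, depth 0.
Iteration 1: join on id=5 -> n27 (id 5, parent=4, depth 1).
Iteration 2: join on id=4 -> n3 (id 4, parent=3, depth 2).
Iteration 3: join on id=3 -> n12 (id 3, parent=1, depth 3).
Iteration 4: join on id=1 -> n19 (id 1, parent=NULL, depth 4).
Iteration 5: parent is NULL; no match; recursion stops.

n12, n19, n20, n27, n3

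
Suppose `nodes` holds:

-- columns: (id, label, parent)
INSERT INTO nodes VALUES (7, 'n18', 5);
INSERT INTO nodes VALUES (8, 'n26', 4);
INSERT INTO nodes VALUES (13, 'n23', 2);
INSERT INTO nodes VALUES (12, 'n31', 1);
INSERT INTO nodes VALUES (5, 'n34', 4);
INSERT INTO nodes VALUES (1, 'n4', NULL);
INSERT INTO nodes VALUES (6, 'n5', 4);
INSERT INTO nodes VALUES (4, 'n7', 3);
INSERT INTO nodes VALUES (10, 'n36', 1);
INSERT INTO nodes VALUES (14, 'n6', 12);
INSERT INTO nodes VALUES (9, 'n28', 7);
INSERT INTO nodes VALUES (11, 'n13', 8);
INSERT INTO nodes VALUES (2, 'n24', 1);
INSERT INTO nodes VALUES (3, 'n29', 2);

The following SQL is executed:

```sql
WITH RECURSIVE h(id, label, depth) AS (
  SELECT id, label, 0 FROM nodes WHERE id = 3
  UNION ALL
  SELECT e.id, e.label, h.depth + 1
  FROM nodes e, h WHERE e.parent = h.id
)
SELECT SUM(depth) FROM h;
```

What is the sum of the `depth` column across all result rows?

Base: id=3 (n29) at depth 0.
Iteration 1: rows with parent in {3} -> n7 (id 4, depth 1).
Iteration 2: rows with parent in {4} -> n34 (id 5, depth 2), n5 (id 6, depth 2), n26 (id 8, depth 2).
Iteration 3: rows with parent in {5,6,8} -> n18 (id 7, depth 3), n13 (id 11, depth 3).
Iteration 4: rows with parent in {7,11} -> n28 (id 9, depth 4).
Iteration 5: no rows with parent in {9}; recursion stops.
SUM(depth) = 0 + 1 + 2 + 2 + 2 + 3 + 3 + 4 = 17.

17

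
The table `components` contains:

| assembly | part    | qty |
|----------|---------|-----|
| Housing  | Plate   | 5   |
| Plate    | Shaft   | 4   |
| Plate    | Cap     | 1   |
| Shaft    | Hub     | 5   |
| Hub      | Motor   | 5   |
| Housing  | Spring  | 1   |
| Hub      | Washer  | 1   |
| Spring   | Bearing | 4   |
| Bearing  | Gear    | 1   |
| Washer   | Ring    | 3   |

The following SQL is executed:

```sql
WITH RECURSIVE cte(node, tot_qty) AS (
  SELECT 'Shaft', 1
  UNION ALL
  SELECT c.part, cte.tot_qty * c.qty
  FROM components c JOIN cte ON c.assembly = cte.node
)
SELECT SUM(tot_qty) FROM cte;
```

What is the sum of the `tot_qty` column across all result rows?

Base: (Shaft, tot_qty=1).
Iteration 1: components of {Shaft} -> Hub = 1*5 = 5.
Iteration 2: components of {Hub} -> Motor = 5*5 = 25, Washer = 5*1 = 5.
Iteration 3: components of {Motor,Washer} -> Ring = 5*3 = 15.
Iteration 4: no further components; recursion stops.
SUM(tot_qty) = 1 + 5 + 25 + 5 + 15 = 51.

51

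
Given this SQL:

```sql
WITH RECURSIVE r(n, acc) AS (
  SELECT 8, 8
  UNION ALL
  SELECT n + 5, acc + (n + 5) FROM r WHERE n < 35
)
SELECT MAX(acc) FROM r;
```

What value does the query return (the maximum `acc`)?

161

Base: n=8, acc=8.
Iteration 1: 8 < 35 holds -> n = 8 + 5 = 13, acc = 8 + 13 = 21.
Iteration 2: 13 < 35 holds -> n = 13 + 5 = 18, acc = 21 + 18 = 39.
Iteration 3: 18 < 35 holds -> n = 18 + 5 = 23, acc = 39 + 23 = 62.
Iteration 4: 23 < 35 holds -> n = 23 + 5 = 28, acc = 62 + 28 = 90.
Iteration 5: 28 < 35 holds -> n = 28 + 5 = 33, acc = 90 + 33 = 123.
Iteration 6: 33 < 35 holds -> n = 33 + 5 = 38, acc = 123 + 38 = 161.
Iteration 7: 38 < 35 fails; recursion stops.
acc values: 8, 21, 39, 62, 90, 123, 161; the maximum is 161.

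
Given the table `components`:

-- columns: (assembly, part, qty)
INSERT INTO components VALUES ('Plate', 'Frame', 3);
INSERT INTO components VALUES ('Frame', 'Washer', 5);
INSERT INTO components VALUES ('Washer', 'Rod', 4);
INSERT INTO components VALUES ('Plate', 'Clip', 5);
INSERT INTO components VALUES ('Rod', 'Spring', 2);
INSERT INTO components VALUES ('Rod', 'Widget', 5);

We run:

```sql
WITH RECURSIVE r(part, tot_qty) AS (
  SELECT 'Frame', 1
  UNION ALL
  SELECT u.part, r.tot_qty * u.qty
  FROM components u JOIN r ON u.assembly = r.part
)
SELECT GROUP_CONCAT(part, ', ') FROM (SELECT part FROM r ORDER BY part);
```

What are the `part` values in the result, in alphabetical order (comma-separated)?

Frame, Rod, Spring, Washer, Widget

Base: (Frame, tot_qty=1).
Iteration 1: components of {Frame} -> Washer = 1*5 = 5.
Iteration 2: components of {Washer} -> Rod = 5*4 = 20.
Iteration 3: components of {Rod} -> Spring = 20*2 = 40, Widget = 20*5 = 100.
Iteration 4: no further components; recursion stops.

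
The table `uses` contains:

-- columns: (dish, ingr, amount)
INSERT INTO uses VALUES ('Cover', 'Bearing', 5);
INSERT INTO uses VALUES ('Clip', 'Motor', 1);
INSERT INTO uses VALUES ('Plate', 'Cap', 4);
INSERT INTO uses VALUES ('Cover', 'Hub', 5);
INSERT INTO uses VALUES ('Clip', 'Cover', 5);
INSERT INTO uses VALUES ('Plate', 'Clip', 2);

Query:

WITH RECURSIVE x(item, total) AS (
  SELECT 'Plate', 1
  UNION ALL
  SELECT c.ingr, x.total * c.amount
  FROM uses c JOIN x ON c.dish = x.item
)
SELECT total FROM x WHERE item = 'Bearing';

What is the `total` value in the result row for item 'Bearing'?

Base: (Plate, total=1).
Iteration 1: components of {Plate} -> Cap = 1*4 = 4, Clip = 1*2 = 2.
Iteration 2: components of {Cap,Clip} -> Cover = 2*5 = 10, Motor = 2*1 = 2.
Iteration 3: components of {Cover,Motor} -> Bearing = 10*5 = 50, Hub = 10*5 = 50.
Iteration 4: no further components; recursion stops.

50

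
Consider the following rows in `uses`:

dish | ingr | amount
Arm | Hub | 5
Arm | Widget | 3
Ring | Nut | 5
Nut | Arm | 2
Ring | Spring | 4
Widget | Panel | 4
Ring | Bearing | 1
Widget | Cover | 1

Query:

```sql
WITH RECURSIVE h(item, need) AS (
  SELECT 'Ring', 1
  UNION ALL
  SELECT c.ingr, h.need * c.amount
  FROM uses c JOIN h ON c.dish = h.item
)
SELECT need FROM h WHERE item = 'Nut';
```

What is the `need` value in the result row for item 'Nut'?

5

Base: (Ring, need=1).
Iteration 1: components of {Ring} -> Bearing = 1*1 = 1, Nut = 1*5 = 5, Spring = 1*4 = 4.
Iteration 2: components of {Bearing,Nut,Spring} -> Arm = 5*2 = 10.
Iteration 3: components of {Arm} -> Hub = 10*5 = 50, Widget = 10*3 = 30.
Iteration 4: components of {Hub,Widget} -> Cover = 30*1 = 30, Panel = 30*4 = 120.
Iteration 5: no further components; recursion stops.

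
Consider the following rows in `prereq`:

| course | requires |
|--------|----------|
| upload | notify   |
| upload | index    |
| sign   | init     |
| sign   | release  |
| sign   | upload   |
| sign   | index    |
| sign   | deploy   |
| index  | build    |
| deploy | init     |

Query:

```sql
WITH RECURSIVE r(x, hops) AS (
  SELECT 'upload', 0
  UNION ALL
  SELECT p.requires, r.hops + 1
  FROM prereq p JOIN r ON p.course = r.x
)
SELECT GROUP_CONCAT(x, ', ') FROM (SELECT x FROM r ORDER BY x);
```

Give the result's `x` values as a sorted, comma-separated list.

Base: (upload, hops=0).
Iteration 1: edges from {upload} -> (index, hops=1), (notify, hops=1).
Iteration 2: edges from {index,notify} -> (build, hops=2).
Iteration 3: no outgoing edges from {build}; recursion stops.

build, index, notify, upload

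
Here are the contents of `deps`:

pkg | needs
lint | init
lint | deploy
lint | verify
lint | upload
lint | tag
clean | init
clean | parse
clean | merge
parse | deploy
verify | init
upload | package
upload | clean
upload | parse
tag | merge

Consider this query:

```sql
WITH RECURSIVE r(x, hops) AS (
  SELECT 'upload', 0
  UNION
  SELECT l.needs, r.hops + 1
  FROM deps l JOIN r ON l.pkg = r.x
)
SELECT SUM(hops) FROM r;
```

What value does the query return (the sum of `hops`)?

Base: (upload, hops=0).
Iteration 1: edges from {upload} -> (clean, hops=1), (package, hops=1), (parse, hops=1).
Iteration 2: edges from {clean,package,parse} -> (deploy, hops=2), (init, hops=2), (merge, hops=2), (parse, hops=2).
Iteration 3: edges from {deploy,init,merge,parse} -> (deploy, hops=3).
Iteration 4: no outgoing edges from {deploy}; recursion stops.
SUM(hops) = 0 + 1 + 1 + 1 + 2 + 2 + 2 + 2 + 3 = 14.

14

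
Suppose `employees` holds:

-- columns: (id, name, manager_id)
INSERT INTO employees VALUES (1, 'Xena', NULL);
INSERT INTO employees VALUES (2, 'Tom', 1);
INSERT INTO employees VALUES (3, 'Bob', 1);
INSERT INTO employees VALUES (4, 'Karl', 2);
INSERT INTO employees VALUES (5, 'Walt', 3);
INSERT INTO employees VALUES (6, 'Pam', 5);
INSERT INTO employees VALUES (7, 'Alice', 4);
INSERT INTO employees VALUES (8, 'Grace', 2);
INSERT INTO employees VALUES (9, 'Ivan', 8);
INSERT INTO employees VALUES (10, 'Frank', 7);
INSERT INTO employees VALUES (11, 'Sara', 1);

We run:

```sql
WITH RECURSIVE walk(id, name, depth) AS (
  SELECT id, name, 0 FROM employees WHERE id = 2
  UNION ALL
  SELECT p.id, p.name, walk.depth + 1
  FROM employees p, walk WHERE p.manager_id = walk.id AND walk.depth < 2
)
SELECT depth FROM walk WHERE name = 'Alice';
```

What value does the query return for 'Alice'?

2

Base: id=2 (Tom) at depth 0.
Iteration 1: rows with manager_id in {2} -> Karl (id 4, depth 1), Grace (id 8, depth 1).
Iteration 2: rows with manager_id in {4,8} -> Alice (id 7, depth 2), Ivan (id 9, depth 2).
Iteration 3: depth < 2 fails for all current rows; recursion stops.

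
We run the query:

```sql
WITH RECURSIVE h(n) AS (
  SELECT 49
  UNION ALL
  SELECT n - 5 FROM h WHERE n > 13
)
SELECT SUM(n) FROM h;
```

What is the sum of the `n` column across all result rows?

Base: n=49.
Iteration 1: 49 > 13 holds -> n = 49 - 5 = 44.
Iteration 2: 44 > 13 holds -> n = 44 - 5 = 39.
Iteration 3: 39 > 13 holds -> n = 39 - 5 = 34.
Iteration 4: 34 > 13 holds -> n = 34 - 5 = 29.
Iteration 5: 29 > 13 holds -> n = 29 - 5 = 24.
Iteration 6: 24 > 13 holds -> n = 24 - 5 = 19.
Iteration 7: 19 > 13 holds -> n = 19 - 5 = 14.
Iteration 8: 14 > 13 holds -> n = 14 - 5 = 9.
Iteration 9: 9 > 13 fails; recursion stops.
SUM(n) = 49 + 44 + 39 + 34 + 29 + 24 + 19 + 14 + 9 = 261.

261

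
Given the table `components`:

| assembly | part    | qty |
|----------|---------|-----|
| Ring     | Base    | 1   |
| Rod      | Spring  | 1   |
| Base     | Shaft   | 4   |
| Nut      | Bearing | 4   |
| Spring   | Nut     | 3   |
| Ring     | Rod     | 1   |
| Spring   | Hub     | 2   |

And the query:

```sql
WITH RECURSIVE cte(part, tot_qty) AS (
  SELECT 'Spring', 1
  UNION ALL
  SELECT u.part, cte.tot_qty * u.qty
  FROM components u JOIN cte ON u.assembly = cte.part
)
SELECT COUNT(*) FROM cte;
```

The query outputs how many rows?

4

Base: (Spring, tot_qty=1).
Iteration 1: components of {Spring} -> Hub = 1*2 = 2, Nut = 1*3 = 3.
Iteration 2: components of {Hub,Nut} -> Bearing = 3*4 = 12.
Iteration 3: no further components; recursion stops.
Total rows emitted: 4.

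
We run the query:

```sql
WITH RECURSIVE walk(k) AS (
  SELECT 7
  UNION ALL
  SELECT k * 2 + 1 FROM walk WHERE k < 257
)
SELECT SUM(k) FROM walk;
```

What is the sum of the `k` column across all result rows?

Base: k=7.
Iteration 1: 7 < 257 holds -> k = 7 * 2 + 1 = 15.
Iteration 2: 15 < 257 holds -> k = 15 * 2 + 1 = 31.
Iteration 3: 31 < 257 holds -> k = 31 * 2 + 1 = 63.
Iteration 4: 63 < 257 holds -> k = 63 * 2 + 1 = 127.
Iteration 5: 127 < 257 holds -> k = 127 * 2 + 1 = 255.
Iteration 6: 255 < 257 holds -> k = 255 * 2 + 1 = 511.
Iteration 7: 511 < 257 fails; recursion stops.
SUM(k) = 7 + 15 + 31 + 63 + 127 + 255 + 511 = 1009.

1009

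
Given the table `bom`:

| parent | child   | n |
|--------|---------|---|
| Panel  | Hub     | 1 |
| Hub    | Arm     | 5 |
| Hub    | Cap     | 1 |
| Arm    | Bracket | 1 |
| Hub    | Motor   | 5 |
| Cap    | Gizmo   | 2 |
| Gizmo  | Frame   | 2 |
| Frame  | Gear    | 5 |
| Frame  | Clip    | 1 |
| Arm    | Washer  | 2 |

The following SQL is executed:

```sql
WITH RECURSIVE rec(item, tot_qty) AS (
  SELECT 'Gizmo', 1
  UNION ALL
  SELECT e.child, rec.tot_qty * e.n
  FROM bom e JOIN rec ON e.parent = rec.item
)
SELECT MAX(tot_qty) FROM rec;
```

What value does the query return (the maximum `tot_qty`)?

Base: (Gizmo, tot_qty=1).
Iteration 1: components of {Gizmo} -> Frame = 1*2 = 2.
Iteration 2: components of {Frame} -> Clip = 2*1 = 2, Gear = 2*5 = 10.
Iteration 3: no further components; recursion stops.
tot_qty values: 1, 2, 10, 2; the maximum is 10.

10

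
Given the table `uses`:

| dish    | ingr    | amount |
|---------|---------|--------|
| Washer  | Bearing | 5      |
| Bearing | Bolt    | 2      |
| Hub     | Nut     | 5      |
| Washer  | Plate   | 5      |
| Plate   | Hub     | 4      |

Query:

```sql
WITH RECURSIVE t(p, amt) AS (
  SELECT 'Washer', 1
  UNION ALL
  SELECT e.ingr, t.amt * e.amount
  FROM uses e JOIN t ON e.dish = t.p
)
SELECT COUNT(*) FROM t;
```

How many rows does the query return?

6

Base: (Washer, amt=1).
Iteration 1: components of {Washer} -> Bearing = 1*5 = 5, Plate = 1*5 = 5.
Iteration 2: components of {Bearing,Plate} -> Bolt = 5*2 = 10, Hub = 5*4 = 20.
Iteration 3: components of {Bolt,Hub} -> Nut = 20*5 = 100.
Iteration 4: no further components; recursion stops.
Total rows emitted: 6.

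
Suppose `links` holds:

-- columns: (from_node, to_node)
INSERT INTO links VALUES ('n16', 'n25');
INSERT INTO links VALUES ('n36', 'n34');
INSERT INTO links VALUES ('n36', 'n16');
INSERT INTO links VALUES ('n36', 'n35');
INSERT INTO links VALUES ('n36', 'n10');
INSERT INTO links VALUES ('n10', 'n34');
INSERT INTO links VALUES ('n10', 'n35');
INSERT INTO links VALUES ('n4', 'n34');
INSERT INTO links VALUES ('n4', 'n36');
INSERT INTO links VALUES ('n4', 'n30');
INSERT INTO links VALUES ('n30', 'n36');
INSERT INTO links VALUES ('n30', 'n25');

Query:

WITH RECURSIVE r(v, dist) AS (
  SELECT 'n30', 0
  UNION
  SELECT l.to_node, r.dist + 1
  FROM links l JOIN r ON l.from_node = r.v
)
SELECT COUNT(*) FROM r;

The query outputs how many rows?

10

Base: (n30, dist=0).
Iteration 1: edges from {n30} -> (n25, dist=1), (n36, dist=1).
Iteration 2: edges from {n25,n36} -> (n10, dist=2), (n16, dist=2), (n34, dist=2), (n35, dist=2).
Iteration 3: edges from {n10,n16,n34,n35} -> (n25, dist=3), (n34, dist=3), (n35, dist=3).
Iteration 4: no outgoing edges from {n25,n34,n35}; recursion stops.
Total rows emitted: 10.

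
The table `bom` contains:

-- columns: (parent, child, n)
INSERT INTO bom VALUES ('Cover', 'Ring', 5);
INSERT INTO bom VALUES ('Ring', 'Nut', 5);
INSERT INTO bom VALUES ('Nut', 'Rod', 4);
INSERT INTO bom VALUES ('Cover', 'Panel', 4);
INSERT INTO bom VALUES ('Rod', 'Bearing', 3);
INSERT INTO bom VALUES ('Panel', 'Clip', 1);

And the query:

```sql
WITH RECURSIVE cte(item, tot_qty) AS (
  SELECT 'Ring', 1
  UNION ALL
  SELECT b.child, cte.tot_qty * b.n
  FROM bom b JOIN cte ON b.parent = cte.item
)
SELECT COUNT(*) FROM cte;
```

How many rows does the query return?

Base: (Ring, tot_qty=1).
Iteration 1: components of {Ring} -> Nut = 1*5 = 5.
Iteration 2: components of {Nut} -> Rod = 5*4 = 20.
Iteration 3: components of {Rod} -> Bearing = 20*3 = 60.
Iteration 4: no further components; recursion stops.
Total rows emitted: 4.

4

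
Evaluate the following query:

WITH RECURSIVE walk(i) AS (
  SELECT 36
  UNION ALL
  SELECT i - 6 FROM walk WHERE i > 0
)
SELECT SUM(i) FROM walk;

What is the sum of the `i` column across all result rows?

126

Base: i=36.
Iteration 1: 36 > 0 holds -> i = 36 - 6 = 30.
Iteration 2: 30 > 0 holds -> i = 30 - 6 = 24.
Iteration 3: 24 > 0 holds -> i = 24 - 6 = 18.
Iteration 4: 18 > 0 holds -> i = 18 - 6 = 12.
Iteration 5: 12 > 0 holds -> i = 12 - 6 = 6.
Iteration 6: 6 > 0 holds -> i = 6 - 6 = 0.
Iteration 7: 0 > 0 fails; recursion stops.
SUM(i) = 36 + 30 + 24 + 18 + 12 + 6 + 0 = 126.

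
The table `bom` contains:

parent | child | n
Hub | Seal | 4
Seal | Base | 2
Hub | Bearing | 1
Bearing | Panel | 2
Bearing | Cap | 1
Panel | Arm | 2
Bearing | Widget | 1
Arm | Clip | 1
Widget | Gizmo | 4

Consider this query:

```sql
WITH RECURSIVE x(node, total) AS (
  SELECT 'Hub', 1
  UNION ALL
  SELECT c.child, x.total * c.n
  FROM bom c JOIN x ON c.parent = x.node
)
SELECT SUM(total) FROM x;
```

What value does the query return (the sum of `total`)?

30

Base: (Hub, total=1).
Iteration 1: components of {Hub} -> Bearing = 1*1 = 1, Seal = 1*4 = 4.
Iteration 2: components of {Bearing,Seal} -> Base = 4*2 = 8, Cap = 1*1 = 1, Panel = 1*2 = 2, Widget = 1*1 = 1.
Iteration 3: components of {Base,Cap,Panel,Widget} -> Arm = 2*2 = 4, Gizmo = 1*4 = 4.
Iteration 4: components of {Arm,Gizmo} -> Clip = 4*1 = 4.
Iteration 5: no further components; recursion stops.
SUM(total) = 1 + 4 + 1 + 8 + 2 + 1 + 1 + 4 + 4 + 4 = 30.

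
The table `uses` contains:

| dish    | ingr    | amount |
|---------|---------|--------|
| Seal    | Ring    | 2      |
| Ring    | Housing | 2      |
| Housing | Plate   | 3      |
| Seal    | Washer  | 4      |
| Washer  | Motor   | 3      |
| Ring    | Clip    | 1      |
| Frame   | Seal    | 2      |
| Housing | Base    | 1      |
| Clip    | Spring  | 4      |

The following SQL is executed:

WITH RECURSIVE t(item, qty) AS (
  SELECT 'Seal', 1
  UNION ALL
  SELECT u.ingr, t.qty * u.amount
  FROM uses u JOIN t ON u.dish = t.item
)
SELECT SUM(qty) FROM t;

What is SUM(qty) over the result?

Base: (Seal, qty=1).
Iteration 1: components of {Seal} -> Ring = 1*2 = 2, Washer = 1*4 = 4.
Iteration 2: components of {Ring,Washer} -> Clip = 2*1 = 2, Housing = 2*2 = 4, Motor = 4*3 = 12.
Iteration 3: components of {Clip,Housing,Motor} -> Base = 4*1 = 4, Plate = 4*3 = 12, Spring = 2*4 = 8.
Iteration 4: no further components; recursion stops.
SUM(qty) = 1 + 4 + 2 + 12 + 4 + 2 + 12 + 4 + 8 = 49.

49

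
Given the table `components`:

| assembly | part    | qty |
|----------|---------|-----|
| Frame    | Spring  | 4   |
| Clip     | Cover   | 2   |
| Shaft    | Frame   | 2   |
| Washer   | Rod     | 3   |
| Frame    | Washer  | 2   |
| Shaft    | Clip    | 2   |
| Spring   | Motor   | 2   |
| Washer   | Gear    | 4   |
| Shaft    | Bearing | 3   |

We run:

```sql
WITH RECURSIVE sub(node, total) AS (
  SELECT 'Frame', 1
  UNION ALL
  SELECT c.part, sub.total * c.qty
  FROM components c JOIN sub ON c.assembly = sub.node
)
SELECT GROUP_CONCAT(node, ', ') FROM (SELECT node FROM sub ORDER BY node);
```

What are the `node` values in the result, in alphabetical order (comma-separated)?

Frame, Gear, Motor, Rod, Spring, Washer

Base: (Frame, total=1).
Iteration 1: components of {Frame} -> Spring = 1*4 = 4, Washer = 1*2 = 2.
Iteration 2: components of {Spring,Washer} -> Gear = 2*4 = 8, Motor = 4*2 = 8, Rod = 2*3 = 6.
Iteration 3: no further components; recursion stops.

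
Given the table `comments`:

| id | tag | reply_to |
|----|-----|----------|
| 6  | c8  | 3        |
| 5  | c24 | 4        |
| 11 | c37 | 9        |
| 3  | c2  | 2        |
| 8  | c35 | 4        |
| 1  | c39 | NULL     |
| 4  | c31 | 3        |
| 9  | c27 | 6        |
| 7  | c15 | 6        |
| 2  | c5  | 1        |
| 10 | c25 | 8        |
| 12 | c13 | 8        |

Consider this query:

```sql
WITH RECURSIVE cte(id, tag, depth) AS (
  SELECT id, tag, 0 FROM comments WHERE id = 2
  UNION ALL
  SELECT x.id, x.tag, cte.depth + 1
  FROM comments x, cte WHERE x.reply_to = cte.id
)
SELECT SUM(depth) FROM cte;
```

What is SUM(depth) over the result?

29

Base: id=2 (c5) at depth 0.
Iteration 1: rows with reply_to in {2} -> c2 (id 3, depth 1).
Iteration 2: rows with reply_to in {3} -> c31 (id 4, depth 2), c8 (id 6, depth 2).
Iteration 3: rows with reply_to in {4,6} -> c24 (id 5, depth 3), c15 (id 7, depth 3), c35 (id 8, depth 3), c27 (id 9, depth 3).
Iteration 4: rows with reply_to in {5,7,8,9} -> c25 (id 10, depth 4), c37 (id 11, depth 4), c13 (id 12, depth 4).
Iteration 5: no rows with reply_to in {10,11,12}; recursion stops.
SUM(depth) = 0 + 1 + 2 + 2 + 3 + 3 + 3 + 3 + 4 + 4 + 4 = 29.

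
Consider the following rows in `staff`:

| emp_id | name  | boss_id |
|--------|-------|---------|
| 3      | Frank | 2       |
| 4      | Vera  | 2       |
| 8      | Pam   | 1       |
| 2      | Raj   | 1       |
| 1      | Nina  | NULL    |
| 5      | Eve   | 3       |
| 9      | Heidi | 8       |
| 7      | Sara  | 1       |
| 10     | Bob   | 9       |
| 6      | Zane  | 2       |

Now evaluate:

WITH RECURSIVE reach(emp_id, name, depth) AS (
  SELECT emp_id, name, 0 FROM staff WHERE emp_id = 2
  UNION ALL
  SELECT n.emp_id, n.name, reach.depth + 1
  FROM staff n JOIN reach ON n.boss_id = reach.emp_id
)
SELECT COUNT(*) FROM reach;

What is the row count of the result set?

Base: emp_id=2 (Raj) at depth 0.
Iteration 1: rows with boss_id in {2} -> Frank (id 3, depth 1), Vera (id 4, depth 1), Zane (id 6, depth 1).
Iteration 2: rows with boss_id in {3,4,6} -> Eve (id 5, depth 2).
Iteration 3: no rows with boss_id in {5}; recursion stops.
Total rows emitted: 5.

5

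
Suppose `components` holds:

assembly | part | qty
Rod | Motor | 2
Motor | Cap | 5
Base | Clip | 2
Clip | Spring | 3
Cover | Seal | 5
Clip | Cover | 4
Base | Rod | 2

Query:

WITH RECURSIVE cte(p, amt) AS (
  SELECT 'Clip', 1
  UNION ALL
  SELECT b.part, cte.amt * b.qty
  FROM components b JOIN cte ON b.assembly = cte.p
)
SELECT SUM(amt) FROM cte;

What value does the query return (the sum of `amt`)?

28

Base: (Clip, amt=1).
Iteration 1: components of {Clip} -> Cover = 1*4 = 4, Spring = 1*3 = 3.
Iteration 2: components of {Cover,Spring} -> Seal = 4*5 = 20.
Iteration 3: no further components; recursion stops.
SUM(amt) = 1 + 4 + 3 + 20 = 28.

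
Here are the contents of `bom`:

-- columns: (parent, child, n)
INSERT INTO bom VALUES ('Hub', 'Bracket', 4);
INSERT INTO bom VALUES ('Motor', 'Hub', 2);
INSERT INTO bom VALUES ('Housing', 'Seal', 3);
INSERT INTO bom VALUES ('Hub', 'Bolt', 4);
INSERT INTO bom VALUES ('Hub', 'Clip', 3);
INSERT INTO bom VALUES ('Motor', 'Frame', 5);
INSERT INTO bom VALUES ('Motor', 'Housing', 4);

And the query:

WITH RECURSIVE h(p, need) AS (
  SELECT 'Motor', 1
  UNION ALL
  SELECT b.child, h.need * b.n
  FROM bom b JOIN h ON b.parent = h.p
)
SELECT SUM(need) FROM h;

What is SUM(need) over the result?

Base: (Motor, need=1).
Iteration 1: components of {Motor} -> Frame = 1*5 = 5, Housing = 1*4 = 4, Hub = 1*2 = 2.
Iteration 2: components of {Frame,Housing,Hub} -> Bolt = 2*4 = 8, Bracket = 2*4 = 8, Clip = 2*3 = 6, Seal = 4*3 = 12.
Iteration 3: no further components; recursion stops.
SUM(need) = 1 + 2 + 4 + 5 + 8 + 8 + 6 + 12 = 46.

46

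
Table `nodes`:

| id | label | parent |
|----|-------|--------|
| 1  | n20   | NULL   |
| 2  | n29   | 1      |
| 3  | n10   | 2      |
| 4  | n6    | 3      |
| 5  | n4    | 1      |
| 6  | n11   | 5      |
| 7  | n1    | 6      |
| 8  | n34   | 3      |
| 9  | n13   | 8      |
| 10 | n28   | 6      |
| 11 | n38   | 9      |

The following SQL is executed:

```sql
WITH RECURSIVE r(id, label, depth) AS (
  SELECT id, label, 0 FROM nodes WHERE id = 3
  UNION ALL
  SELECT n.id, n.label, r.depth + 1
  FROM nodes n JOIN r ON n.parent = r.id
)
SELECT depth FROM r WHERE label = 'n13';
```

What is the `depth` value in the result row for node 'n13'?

2

Base: id=3 (n10) at depth 0.
Iteration 1: rows with parent in {3} -> n6 (id 4, depth 1), n34 (id 8, depth 1).
Iteration 2: rows with parent in {4,8} -> n13 (id 9, depth 2).
Iteration 3: rows with parent in {9} -> n38 (id 11, depth 3).
Iteration 4: no rows with parent in {11}; recursion stops.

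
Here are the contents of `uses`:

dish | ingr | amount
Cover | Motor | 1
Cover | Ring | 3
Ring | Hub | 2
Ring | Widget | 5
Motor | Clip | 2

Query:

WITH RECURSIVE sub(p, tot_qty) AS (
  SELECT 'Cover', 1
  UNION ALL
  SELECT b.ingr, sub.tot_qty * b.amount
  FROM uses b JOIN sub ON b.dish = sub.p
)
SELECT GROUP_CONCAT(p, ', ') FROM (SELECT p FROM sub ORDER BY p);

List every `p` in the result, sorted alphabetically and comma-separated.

Clip, Cover, Hub, Motor, Ring, Widget

Base: (Cover, tot_qty=1).
Iteration 1: components of {Cover} -> Motor = 1*1 = 1, Ring = 1*3 = 3.
Iteration 2: components of {Motor,Ring} -> Clip = 1*2 = 2, Hub = 3*2 = 6, Widget = 3*5 = 15.
Iteration 3: no further components; recursion stops.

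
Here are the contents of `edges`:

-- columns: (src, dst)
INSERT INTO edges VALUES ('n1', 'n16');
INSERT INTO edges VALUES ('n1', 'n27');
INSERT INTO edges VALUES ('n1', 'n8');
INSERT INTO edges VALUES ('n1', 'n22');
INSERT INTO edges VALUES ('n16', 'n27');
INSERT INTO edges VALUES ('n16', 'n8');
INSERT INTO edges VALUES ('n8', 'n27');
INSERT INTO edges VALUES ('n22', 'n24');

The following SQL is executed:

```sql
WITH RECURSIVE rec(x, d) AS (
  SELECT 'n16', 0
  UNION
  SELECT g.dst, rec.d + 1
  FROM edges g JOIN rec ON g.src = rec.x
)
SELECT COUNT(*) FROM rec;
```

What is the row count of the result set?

Base: (n16, d=0).
Iteration 1: edges from {n16} -> (n27, d=1), (n8, d=1).
Iteration 2: edges from {n27,n8} -> (n27, d=2).
Iteration 3: no outgoing edges from {n27}; recursion stops.
Total rows emitted: 4.

4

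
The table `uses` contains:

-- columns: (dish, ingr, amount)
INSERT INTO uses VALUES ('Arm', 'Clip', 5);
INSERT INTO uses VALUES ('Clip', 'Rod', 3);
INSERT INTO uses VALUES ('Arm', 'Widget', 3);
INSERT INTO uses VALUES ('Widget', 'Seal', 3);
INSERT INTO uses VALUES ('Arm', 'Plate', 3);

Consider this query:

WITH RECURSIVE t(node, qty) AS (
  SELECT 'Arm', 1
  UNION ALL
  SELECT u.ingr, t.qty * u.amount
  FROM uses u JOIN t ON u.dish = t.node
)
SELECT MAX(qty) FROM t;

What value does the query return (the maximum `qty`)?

Base: (Arm, qty=1).
Iteration 1: components of {Arm} -> Clip = 1*5 = 5, Plate = 1*3 = 3, Widget = 1*3 = 3.
Iteration 2: components of {Clip,Plate,Widget} -> Rod = 5*3 = 15, Seal = 3*3 = 9.
Iteration 3: no further components; recursion stops.
qty values: 1, 5, 3, 3, 15, 9; the maximum is 15.

15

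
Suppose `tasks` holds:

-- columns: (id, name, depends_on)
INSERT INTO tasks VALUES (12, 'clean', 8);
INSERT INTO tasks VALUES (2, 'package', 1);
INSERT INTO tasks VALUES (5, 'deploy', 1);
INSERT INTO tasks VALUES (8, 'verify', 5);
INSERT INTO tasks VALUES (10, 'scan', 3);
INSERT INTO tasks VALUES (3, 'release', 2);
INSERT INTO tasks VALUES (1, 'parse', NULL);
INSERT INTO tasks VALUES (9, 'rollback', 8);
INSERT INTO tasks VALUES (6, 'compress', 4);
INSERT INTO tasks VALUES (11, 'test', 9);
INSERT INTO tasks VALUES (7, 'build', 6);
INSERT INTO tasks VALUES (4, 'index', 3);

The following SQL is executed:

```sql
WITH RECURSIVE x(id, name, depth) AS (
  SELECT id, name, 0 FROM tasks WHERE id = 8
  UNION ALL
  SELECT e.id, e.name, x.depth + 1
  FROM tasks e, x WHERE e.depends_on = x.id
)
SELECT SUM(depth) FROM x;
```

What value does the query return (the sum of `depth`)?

Base: id=8 (verify) at depth 0.
Iteration 1: rows with depends_on in {8} -> rollback (id 9, depth 1), clean (id 12, depth 1).
Iteration 2: rows with depends_on in {9,12} -> test (id 11, depth 2).
Iteration 3: no rows with depends_on in {11}; recursion stops.
SUM(depth) = 0 + 1 + 1 + 2 = 4.

4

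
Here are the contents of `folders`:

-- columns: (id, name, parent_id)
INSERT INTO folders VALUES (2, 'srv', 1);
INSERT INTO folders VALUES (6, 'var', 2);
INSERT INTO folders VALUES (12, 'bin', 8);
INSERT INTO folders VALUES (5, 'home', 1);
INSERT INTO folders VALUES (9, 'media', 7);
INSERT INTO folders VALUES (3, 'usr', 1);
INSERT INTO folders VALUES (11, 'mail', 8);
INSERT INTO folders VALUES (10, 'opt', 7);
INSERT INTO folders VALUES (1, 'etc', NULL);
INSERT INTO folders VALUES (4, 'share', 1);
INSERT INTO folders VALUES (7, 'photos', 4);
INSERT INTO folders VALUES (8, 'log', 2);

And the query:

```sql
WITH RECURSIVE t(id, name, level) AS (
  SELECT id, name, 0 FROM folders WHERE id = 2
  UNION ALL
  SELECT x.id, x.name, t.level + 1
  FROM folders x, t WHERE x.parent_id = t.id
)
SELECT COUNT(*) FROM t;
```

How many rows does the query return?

Base: id=2 (srv) at level 0.
Iteration 1: rows with parent_id in {2} -> var (id 6, level 1), log (id 8, level 1).
Iteration 2: rows with parent_id in {6,8} -> mail (id 11, level 2), bin (id 12, level 2).
Iteration 3: no rows with parent_id in {11,12}; recursion stops.
Total rows emitted: 5.

5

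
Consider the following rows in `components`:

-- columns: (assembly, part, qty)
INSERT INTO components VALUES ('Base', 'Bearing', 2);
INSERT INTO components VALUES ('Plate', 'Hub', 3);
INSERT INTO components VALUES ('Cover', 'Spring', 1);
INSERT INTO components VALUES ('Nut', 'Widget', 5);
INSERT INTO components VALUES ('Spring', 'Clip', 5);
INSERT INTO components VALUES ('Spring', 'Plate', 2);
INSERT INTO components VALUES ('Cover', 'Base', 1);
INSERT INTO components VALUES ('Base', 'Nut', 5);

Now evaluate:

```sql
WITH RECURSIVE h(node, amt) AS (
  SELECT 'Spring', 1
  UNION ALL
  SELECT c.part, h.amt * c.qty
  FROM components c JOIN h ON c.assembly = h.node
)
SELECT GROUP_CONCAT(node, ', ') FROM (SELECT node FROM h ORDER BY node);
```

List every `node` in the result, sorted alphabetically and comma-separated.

Base: (Spring, amt=1).
Iteration 1: components of {Spring} -> Clip = 1*5 = 5, Plate = 1*2 = 2.
Iteration 2: components of {Clip,Plate} -> Hub = 2*3 = 6.
Iteration 3: no further components; recursion stops.

Clip, Hub, Plate, Spring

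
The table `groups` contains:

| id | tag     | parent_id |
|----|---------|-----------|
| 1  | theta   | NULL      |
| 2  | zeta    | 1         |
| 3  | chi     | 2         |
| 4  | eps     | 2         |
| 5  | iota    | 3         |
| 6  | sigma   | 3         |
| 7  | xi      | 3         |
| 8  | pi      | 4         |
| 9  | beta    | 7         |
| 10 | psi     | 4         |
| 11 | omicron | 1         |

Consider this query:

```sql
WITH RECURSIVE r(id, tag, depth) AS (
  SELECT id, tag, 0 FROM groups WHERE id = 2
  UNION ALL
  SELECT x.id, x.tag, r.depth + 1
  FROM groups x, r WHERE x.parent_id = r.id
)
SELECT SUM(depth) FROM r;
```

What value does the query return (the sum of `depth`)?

Base: id=2 (zeta) at depth 0.
Iteration 1: rows with parent_id in {2} -> chi (id 3, depth 1), eps (id 4, depth 1).
Iteration 2: rows with parent_id in {3,4} -> iota (id 5, depth 2), sigma (id 6, depth 2), xi (id 7, depth 2), pi (id 8, depth 2), psi (id 10, depth 2).
Iteration 3: rows with parent_id in {5,6,7,8,10} -> beta (id 9, depth 3).
Iteration 4: no rows with parent_id in {9}; recursion stops.
SUM(depth) = 0 + 1 + 1 + 2 + 2 + 2 + 2 + 2 + 3 = 15.

15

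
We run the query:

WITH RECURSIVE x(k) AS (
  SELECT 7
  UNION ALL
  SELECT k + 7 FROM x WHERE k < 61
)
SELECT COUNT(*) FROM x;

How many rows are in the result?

9

Base: k=7.
Iteration 1: 7 < 61 holds -> k = 7 + 7 = 14.
Iteration 2: 14 < 61 holds -> k = 14 + 7 = 21.
Iteration 3: 21 < 61 holds -> k = 21 + 7 = 28.
Iteration 4: 28 < 61 holds -> k = 28 + 7 = 35.
Iteration 5: 35 < 61 holds -> k = 35 + 7 = 42.
Iteration 6: 42 < 61 holds -> k = 42 + 7 = 49.
Iteration 7: 49 < 61 holds -> k = 49 + 7 = 56.
Iteration 8: 56 < 61 holds -> k = 56 + 7 = 63.
Iteration 9: 63 < 61 fails; recursion stops.
Total rows emitted: 9.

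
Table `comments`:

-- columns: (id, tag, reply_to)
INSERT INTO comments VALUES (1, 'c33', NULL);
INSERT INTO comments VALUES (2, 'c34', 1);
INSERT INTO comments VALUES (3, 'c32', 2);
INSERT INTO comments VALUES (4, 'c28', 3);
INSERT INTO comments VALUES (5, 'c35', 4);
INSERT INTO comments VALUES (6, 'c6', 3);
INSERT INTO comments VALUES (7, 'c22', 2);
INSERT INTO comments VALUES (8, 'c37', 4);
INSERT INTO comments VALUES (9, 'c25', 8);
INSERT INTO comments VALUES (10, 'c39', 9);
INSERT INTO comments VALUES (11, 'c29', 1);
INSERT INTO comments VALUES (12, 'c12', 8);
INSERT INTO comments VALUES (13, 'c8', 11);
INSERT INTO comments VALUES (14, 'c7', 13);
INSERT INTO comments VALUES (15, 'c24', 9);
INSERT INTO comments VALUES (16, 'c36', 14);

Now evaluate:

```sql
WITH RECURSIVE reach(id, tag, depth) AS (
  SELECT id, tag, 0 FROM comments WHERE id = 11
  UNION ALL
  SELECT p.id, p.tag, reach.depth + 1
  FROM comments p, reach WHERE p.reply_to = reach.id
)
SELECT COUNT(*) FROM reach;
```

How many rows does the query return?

4

Base: id=11 (c29) at depth 0.
Iteration 1: rows with reply_to in {11} -> c8 (id 13, depth 1).
Iteration 2: rows with reply_to in {13} -> c7 (id 14, depth 2).
Iteration 3: rows with reply_to in {14} -> c36 (id 16, depth 3).
Iteration 4: no rows with reply_to in {16}; recursion stops.
Total rows emitted: 4.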